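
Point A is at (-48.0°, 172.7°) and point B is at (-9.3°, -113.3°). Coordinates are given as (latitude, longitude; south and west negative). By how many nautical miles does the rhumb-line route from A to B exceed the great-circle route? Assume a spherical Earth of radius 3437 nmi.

Great circle: cos σ = sin φ₁ sin φ₂ + cos φ₁ cos φ₂ cos Δλ,  σ = 1.2639 rad → d_gc = 4344.0 nmi
Rhumb line: Δψ = +0.7944, q = Δφ/Δψ = 0.8502, d_rh = R√(Δφ²+q²Δλ²) = 4431.0 nmi
Excess = 4431.0 − 4344.0 = 87.0 ≈ 87 nmi

87 nmi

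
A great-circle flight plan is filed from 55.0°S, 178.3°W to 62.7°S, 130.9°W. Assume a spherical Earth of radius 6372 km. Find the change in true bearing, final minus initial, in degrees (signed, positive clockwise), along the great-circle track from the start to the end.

-41.3°

Initial bearing θ₁ = atan2(sin Δλ cos φ₂, cos φ₁ sin φ₂ − sin φ₁ cos φ₂ cos Δλ) = 127.11°
Final bearing θ₂ = (initial bearing from the destination back to the start) + 180° = 85.84°
Δθ = θ₂ − θ₁ = -41.3°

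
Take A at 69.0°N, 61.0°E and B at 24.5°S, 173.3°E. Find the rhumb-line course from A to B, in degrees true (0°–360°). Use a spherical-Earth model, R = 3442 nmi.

137.3°

Δψ = ln[tan(π/4+φ₂/2)/tan(π/4+φ₁/2)] = -2.1268
Δλ = +1.9600 rad (taken the short way round)
course = atan2(Δλ, Δψ) = 137.34°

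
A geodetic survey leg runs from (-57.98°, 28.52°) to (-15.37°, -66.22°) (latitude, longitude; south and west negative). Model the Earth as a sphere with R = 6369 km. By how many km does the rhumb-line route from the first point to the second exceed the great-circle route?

476 km

Great circle: cos σ = sin φ₁ sin φ₂ + cos φ₁ cos φ₂ cos Δλ,  σ = 1.3873 rad → d_gc = 8835.6 km
Rhumb line: Δψ = +0.9770, q = Δφ/Δψ = 0.7612, d_rh = R√(Δφ²+q²Δλ²) = 9311.3 km
Excess = 9311.3 − 8835.6 = 475.7 ≈ 476 km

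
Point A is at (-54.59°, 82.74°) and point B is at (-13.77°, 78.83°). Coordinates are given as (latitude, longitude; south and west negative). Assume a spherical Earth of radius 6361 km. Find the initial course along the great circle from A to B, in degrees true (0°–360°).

N = sin Δλ·cos φ₂ = -0.0662;  D = cos φ₁ sin φ₂ − sin φ₁ cos φ₂ cos Δλ = +0.6518
initial course = atan2(N, D) = 354.20°

354.2°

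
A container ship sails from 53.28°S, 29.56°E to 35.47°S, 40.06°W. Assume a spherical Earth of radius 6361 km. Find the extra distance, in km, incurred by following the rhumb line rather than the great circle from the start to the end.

Great circle: cos σ = sin φ₁ sin φ₂ + cos φ₁ cos φ₂ cos Δλ,  σ = 0.8832 rad → d_gc = 5617.8 km
Rhumb line: Δψ = +0.4401, q = Δφ/Δψ = 0.7063, d_rh = R√(Δφ²+q²Δλ²) = 5806.2 km
Excess = 5806.2 − 5617.8 = 188.4 ≈ 188 km

188 km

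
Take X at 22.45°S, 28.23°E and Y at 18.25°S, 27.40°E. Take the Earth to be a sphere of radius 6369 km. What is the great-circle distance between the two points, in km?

475 km

Haversine: a = sin²(Δφ/2)+cos φ₁ cos φ₂ sin²(Δλ/2) = 0.00139;  σ = 2·atan2(√a,√(1−a))
σ = 4.271° → d = Rσ = 6369·0.07455 = 475 km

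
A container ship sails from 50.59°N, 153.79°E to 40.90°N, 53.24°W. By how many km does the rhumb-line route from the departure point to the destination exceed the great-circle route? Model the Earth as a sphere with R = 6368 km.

2366 km

Great circle: cos σ = sin φ₁ sin φ₂ + cos φ₁ cos φ₂ cos Δλ,  σ = 1.4923 rad → d_gc = 9502.95 km
Rhumb line: Δψ = -0.2433, q = Δφ/Δψ = 0.6953, d_rh = R√(Δφ²+q²Δλ²) = 11869.42 km
Excess = 11869.42 − 9502.95 = 2366.47 ≈ 2366 km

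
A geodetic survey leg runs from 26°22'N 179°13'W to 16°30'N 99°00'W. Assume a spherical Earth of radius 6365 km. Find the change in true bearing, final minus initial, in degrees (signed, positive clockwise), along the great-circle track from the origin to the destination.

+34.3°

At departure: θ₁ = atan2(sin Δλ cos φ₂, cos φ₁ sin φ₂ − sin φ₁ cos φ₂ cos Δλ) = 79.09°
At arrival: θ₂ = atan2(sin Δλ cos φ₁, −cos φ₂ sin φ₁ + sin φ₂ cos φ₁ cos Δλ) = 113.43°
Δθ = θ₂ − θ₁ = +34.3°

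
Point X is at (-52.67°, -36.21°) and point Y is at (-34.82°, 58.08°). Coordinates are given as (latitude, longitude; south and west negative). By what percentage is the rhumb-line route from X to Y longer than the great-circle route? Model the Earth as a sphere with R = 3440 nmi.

Great circle: σ = 1.1409 rad → d_gc = Rσ = 3924.6 nmi
Rhumb: Δφ = +0.3115, Δλ = +1.6457, Δψ = +0.4363, q = Δφ/Δψ = 0.7141 → d_rh = R√(Δφ²+q²Δλ²) = 4182.0 nmi
Excess = (4182.0 − 3924.6) / 3924.6 = 257.4 / 3924.6 = 6.56% ≈ 6.6%

6.6%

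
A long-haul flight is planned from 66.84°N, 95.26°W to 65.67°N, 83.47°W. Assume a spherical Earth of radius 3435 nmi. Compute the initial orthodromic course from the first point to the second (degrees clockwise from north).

θ = atan2( sin Δλ·cos φ₂ ,  cos φ₁ sin φ₂ − sin φ₁ cos φ₂ cos Δλ )
  = atan2(+0.0842, -0.0124) = 98.40°

98.4°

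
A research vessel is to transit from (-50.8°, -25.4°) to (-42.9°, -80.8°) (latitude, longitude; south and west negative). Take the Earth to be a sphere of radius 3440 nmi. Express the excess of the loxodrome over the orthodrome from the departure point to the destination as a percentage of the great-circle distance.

2.2%

Great circle: σ = 0.6593 rad → d_gc = Rσ = 2268.0 nmi
Rhumb: Δφ = +0.1379, Δλ = -0.9669, Δψ = +0.2021, q = Δφ/Δψ = 0.6821 → d_rh = R√(Δφ²+q²Δλ²) = 2317.9 nmi
Excess = (2317.9 − 2268.0) / 2268.0 = 49.9 / 2268.0 = 2.20% ≈ 2.2%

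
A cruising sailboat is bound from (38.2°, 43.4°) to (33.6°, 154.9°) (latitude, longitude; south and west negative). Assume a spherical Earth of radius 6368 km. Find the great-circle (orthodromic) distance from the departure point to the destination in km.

cos σ = sin φ₁ sin φ₂ + cos φ₁ cos φ₂ cos Δλ
      = sin(38.20°)sin(33.60°) + cos(38.20°)cos(33.60°)cos(111.50°) = 0.1023
σ = 84.127° → d = Rσ = 6368·1.46829 = 9350 km

9350 km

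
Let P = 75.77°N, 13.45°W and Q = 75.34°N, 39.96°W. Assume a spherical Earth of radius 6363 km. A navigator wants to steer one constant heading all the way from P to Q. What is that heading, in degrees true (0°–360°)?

266.3°

Meridional parts: M(φ₁)=+2.0809, M(φ₂)=+2.0508 → ΔM = -0.0301;  Δλ = -0.4627 rad
tan C = Δλ / ΔM = +15.3778 → C = 266.28°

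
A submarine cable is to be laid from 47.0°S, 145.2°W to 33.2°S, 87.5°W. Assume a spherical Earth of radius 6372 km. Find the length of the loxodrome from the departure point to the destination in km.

5115 km

Rhumb course C = atan2(Δλ, Δψ) with Δψ = ln[tan(π/4+φ₂/2)/tan(π/4+φ₁/2)] = +0.3167, Δλ = +1.0071 → C = 72.54°
d = R·|Δφ| / |cos C| = 6372·0.24086 / 0.30003 = 5115 km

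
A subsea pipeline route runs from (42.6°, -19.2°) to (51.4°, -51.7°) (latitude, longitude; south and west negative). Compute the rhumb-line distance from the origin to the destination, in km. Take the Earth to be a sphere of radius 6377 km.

Rhumb course C = atan2(Δλ, Δψ) with Δψ = ln[tan(π/4+φ₂/2)/tan(π/4+φ₁/2)] = +0.2259, Δλ = -0.5672 → C = 291.72°
d = R·|Δφ| / |cos C| = 6377·0.15359 / 0.37004 = 2647 km

2647 km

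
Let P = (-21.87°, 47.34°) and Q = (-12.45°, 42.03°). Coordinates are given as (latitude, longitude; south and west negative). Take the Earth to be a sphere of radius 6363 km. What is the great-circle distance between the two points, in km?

cos σ = sin φ₁ sin φ₂ + cos φ₁ cos φ₂ cos Δλ
      = sin(-21.87°)sin(-12.45°) + cos(-21.87°)cos(-12.45°)cos(-5.31°) = 0.9826
σ = 10.696° → d = Rσ = 6363·0.18668 = 1188 km

1188 km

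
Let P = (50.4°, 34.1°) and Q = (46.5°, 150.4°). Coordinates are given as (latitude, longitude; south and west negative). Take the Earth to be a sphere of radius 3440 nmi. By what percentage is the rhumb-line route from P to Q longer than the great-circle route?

12.5%

Great circle: σ = 1.1977 rad → d_gc = Rσ = 4120.1 nmi
Rhumb: Δφ = -0.0681, Δλ = +2.0298, Δψ = -0.1027, q = Δφ/Δψ = 0.6628 → d_rh = R√(Δφ²+q²Δλ²) = 4634.1 nmi
Excess = (4634.1 − 4120.1) / 4120.1 = 514.0 / 4120.1 = 12.48% ≈ 12.5%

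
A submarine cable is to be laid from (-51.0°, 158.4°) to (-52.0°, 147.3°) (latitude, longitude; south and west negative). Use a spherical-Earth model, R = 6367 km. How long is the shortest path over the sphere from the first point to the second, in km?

Haversine: a = sin²(Δφ/2)+cos φ₁ cos φ₂ sin²(Δλ/2) = 0.00370;  σ = 2·atan2(√a,√(1−a))
σ = 6.975° → d = Rσ = 6367·0.12173 = 775 km

775 km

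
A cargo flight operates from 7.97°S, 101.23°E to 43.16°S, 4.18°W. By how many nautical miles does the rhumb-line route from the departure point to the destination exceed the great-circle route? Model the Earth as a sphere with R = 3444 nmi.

225 nmi

Great circle: cos σ = sin φ₁ sin φ₂ + cos φ₁ cos φ₂ cos Δλ,  σ = 1.6681 rad → d_gc = 5744.8 nmi
Rhumb line: Δψ = -0.6971, q = Δφ/Δψ = 0.8810, d_rh = R√(Δφ²+q²Δλ²) = 5969.7 nmi
Excess = 5969.7 − 5744.8 = 224.9 ≈ 225 nmi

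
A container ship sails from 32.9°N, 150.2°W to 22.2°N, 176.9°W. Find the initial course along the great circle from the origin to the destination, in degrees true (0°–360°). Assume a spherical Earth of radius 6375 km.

θ = atan2( sin Δλ·cos φ₂ ,  cos φ₁ sin φ₂ − sin φ₁ cos φ₂ cos Δλ )
  = atan2(-0.4160, -0.1320) = 252.39°

252.4°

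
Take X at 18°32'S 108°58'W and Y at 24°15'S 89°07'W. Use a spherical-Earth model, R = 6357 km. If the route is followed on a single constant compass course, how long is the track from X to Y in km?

2145 km

Δψ = ln[tan(π/4+φ₂/2)/tan(π/4+φ₁/2)] = -0.1072;  Δφ = -0.0998 rad,  Δλ = +0.3464 rad
q = Δφ/Δψ = 0.9306
d = R·√(Δφ² + q²Δλ²) = 6357·0.33749 = 2145 km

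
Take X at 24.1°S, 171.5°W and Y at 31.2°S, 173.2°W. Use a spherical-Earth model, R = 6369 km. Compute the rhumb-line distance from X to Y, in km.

807 km

Δψ = ln[tan(π/4+φ₂/2)/tan(π/4+φ₁/2)] = -0.1400;  Δφ = -0.1239 rad,  Δλ = -0.0297 rad
q = Δφ/Δψ = 0.8849
d = R·√(Δφ² + q²Δλ²) = 6369·0.12667 = 807 km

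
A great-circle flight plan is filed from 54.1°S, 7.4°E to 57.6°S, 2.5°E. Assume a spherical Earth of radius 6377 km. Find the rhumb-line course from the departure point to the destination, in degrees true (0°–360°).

218.1°

Meridional parts: M(φ₁)=-1.1272, M(φ₂)=-1.2361 → ΔM = -0.1089;  Δλ = -0.0855 rad
tan C = Δλ / ΔM = +0.7853 → C = 218.14°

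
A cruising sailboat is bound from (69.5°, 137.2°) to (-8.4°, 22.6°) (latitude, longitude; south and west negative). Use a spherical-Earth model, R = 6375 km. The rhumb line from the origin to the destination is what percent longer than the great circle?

Great circle: σ = 1.8557 rad → d_gc = Rσ = 11830.0 km
Rhumb: Δφ = -1.3596, Δλ = -2.0001, Δψ = -1.8573, q = Δφ/Δψ = 0.7320 → d_rh = R√(Δφ²+q²Δλ²) = 12737.7 km
Excess = (12737.7 − 11830.0) / 11830.0 = 907.7 / 11830.0 = 7.67% ≈ 7.7%

7.7%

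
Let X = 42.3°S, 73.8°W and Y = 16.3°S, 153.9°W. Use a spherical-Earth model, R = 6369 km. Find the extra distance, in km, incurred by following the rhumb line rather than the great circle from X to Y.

192 km

Great circle: cos σ = sin φ₁ sin φ₂ + cos φ₁ cos φ₂ cos Δλ,  σ = 1.2546 rad → d_gc = 7990.6 km
Rhumb line: Δψ = +0.5278, q = Δφ/Δψ = 0.8597, d_rh = R√(Δφ²+q²Δλ²) = 8182.4 km
Excess = 8182.4 − 7990.6 = 191.8 ≈ 192 km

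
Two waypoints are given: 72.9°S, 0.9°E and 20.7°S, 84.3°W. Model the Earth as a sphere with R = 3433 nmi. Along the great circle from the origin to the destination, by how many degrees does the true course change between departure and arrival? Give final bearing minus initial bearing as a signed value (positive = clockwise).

+73.5°

Initial bearing θ₁ = atan2(sin Δλ cos φ₂, cos φ₁ sin φ₂ − sin φ₁ cos φ₂ cos Δλ) = 268.21°
Final bearing θ₂ = (initial bearing from the destination back to the start) + 180° = 341.69°
Δθ = θ₂ − θ₁ = +73.5°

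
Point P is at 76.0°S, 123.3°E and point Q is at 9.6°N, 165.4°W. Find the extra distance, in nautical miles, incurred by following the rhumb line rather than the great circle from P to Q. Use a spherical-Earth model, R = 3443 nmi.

166 nmi

Great circle: cos σ = sin φ₁ sin φ₂ + cos φ₁ cos φ₂ cos Δλ,  σ = 1.6562 rad → d_gc = 5702.4 nmi
Rhumb line: Δψ = +2.2657, q = Δφ/Δψ = 0.6594, d_rh = R√(Δφ²+q²Δλ²) = 5868.7 nmi
Excess = 5868.7 − 5702.4 = 166.3 ≈ 166 nmi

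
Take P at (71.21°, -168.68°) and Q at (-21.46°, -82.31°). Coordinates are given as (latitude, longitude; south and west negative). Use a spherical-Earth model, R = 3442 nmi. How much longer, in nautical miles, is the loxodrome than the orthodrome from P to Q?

Great circle: cos σ = sin φ₁ sin φ₂ + cos φ₁ cos φ₂ cos Δλ,  σ = 1.9043 rad → d_gc = 6554.7 nmi
Rhumb line: Δψ = -2.1827, q = Δφ/Δψ = 0.7410, d_rh = R√(Δφ²+q²Δλ²) = 6765.8 nmi
Excess = 6765.8 − 6554.7 = 211.1 ≈ 211 nmi

211 nmi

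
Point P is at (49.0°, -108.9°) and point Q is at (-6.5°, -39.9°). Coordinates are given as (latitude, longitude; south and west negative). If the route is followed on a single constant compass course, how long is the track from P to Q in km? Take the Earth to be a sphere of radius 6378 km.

9172 km

Rhumb course C = atan2(Δλ, Δψ) with Δψ = ln[tan(π/4+φ₂/2)/tan(π/4+φ₁/2)] = -1.0975, Δλ = +1.2043 → C = 132.34°
d = R·|Δφ| / |cos C| = 6378·0.96866 / 0.67358 = 9172 km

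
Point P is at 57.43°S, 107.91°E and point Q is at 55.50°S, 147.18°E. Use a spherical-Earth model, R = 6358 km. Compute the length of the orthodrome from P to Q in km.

2383 km

Haversine: a = sin²(Δφ/2)+cos φ₁ cos φ₂ sin²(Δλ/2) = 0.03471;  σ = 2·atan2(√a,√(1−a))
σ = 21.475° → d = Rσ = 6358·0.37482 = 2383 km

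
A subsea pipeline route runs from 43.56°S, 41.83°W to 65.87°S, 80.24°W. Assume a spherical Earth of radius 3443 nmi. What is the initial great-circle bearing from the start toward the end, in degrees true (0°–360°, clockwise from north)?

210.0°

θ = atan2( sin Δλ·cos φ₂ ,  cos φ₁ sin φ₂ − sin φ₁ cos φ₂ cos Δλ )
  = atan2(-0.2540, -0.4406) = 209.96°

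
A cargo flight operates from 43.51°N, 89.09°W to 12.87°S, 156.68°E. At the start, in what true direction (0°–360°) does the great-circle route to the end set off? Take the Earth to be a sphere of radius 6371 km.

θ = atan2( sin Δλ·cos φ₂ ,  cos φ₁ sin φ₂ − sin φ₁ cos φ₂ cos Δλ )
  = atan2(-0.8890, +0.1139) = 277.30°

277.3°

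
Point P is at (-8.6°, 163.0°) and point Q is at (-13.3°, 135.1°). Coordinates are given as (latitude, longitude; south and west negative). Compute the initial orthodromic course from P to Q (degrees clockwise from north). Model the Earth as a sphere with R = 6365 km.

θ = atan2( sin Δλ·cos φ₂ ,  cos φ₁ sin φ₂ − sin φ₁ cos φ₂ cos Δλ )
  = atan2(-0.4554, -0.0989) = 257.75°

257.8°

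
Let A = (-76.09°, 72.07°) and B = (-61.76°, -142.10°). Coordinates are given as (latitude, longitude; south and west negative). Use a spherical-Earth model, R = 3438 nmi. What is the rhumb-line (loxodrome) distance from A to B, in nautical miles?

Rhumb course C = atan2(Δλ, Δψ) with Δψ = ln[tan(π/4+φ₂/2)/tan(π/4+φ₁/2)] = +0.7237, Δλ = +2.5452 → C = 74.13°
d = R·|Δφ| / |cos C| = 3438·0.25011 / 0.27351 = 3144 nmi

3144 nmi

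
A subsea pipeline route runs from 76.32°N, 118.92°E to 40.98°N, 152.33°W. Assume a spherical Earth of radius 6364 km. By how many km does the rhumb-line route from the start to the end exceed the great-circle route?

444 km

Great circle: cos σ = sin φ₁ sin φ₂ + cos φ₁ cos φ₂ cos Δλ,  σ = 0.8749 rad → d_gc = 5567.8 km
Rhumb line: Δψ = -1.3353, q = Δφ/Δψ = 0.4619, d_rh = R√(Δφ²+q²Δλ²) = 6011.9 km
Excess = 6011.9 − 5567.8 = 444.1 ≈ 444 km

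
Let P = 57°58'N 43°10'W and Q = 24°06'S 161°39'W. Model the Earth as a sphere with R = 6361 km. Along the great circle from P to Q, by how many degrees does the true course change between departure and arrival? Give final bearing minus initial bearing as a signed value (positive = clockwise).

At departure: θ₁ = atan2(sin Δλ cos φ₂, cos φ₁ sin φ₂ − sin φ₁ cos φ₂ cos Δλ) = 280.76°
At arrival: θ₂ = atan2(sin Δλ cos φ₁, −cos φ₂ sin φ₁ + sin φ₂ cos φ₁ cos Δλ) = 214.81°
Δθ = θ₂ − θ₁ = -66.0°

-66.0°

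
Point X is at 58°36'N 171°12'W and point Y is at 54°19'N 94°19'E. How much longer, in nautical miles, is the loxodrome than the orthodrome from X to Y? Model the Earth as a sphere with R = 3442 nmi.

Great circle: cos σ = sin φ₁ sin φ₂ + cos φ₁ cos φ₂ cos Δλ,  σ = 0.8372 rad → d_gc = 2881.7 nmi
Rhumb line: Δψ = -0.1355, q = Δφ/Δψ = 0.5518, d_rh = R√(Δφ²+q²Δλ²) = 3142.7 nmi
Excess = 3142.7 − 2881.7 = 261.0 ≈ 261 nmi

261 nmi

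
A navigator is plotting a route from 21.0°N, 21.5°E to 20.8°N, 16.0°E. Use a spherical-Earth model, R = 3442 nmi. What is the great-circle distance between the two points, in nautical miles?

Haversine: a = sin²(Δφ/2)+cos φ₁ cos φ₂ sin²(Δλ/2) = 0.00201;  σ = 2·atan2(√a,√(1−a))
σ = 5.142° → d = Rσ = 3442·0.08974 = 309 nmi

309 nmi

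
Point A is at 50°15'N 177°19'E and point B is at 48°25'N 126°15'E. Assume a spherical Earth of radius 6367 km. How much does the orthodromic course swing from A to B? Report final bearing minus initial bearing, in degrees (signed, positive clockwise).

At departure: θ₁ = atan2(sin Δλ cos φ₂, cos φ₁ sin φ₂ − sin φ₁ cos φ₂ cos Δλ) = 286.98°
At arrival: θ₂ = atan2(sin Δλ cos φ₁, −cos φ₂ sin φ₁ + sin φ₂ cos φ₁ cos Δλ) = 247.14°
Δθ = θ₂ − θ₁ = -39.8°

-39.8°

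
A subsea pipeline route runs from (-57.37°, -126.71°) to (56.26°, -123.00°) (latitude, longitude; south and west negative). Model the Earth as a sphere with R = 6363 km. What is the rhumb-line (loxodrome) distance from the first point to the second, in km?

Δψ = ln[tan(π/4+φ₂/2)/tan(π/4+φ₁/2)] = +2.4218;  Δφ = +1.9832 rad,  Δλ = +0.0648 rad
q = Δφ/Δψ = 0.8189
d = R·√(Δφ² + q²Δλ²) = 6363·1.98393 = 12624 km

12624 km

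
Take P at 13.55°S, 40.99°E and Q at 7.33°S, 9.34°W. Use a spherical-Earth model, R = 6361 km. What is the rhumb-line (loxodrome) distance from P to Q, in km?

5536 km

Δψ = ln[tan(π/4+φ₂/2)/tan(π/4+φ₁/2)] = +0.1104;  Δφ = +0.1086 rad,  Δλ = -0.8784 rad
q = Δφ/Δψ = 0.9829
d = R·√(Δφ² + q²Δλ²) = 6361·0.87023 = 5536 km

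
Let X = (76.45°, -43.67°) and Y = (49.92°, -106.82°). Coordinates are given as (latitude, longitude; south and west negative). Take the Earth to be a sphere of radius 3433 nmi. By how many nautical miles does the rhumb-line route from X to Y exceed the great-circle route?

89 nmi

Great circle: cos σ = sin φ₁ sin φ₂ + cos φ₁ cos φ₂ cos Δλ,  σ = 0.6233 rad → d_gc = 2139.6 nmi
Rhumb line: Δψ = -1.1218, q = Δφ/Δψ = 0.4128, d_rh = R√(Δφ²+q²Δλ²) = 2228.5 nmi
Excess = 2228.5 − 2139.6 = 88.9 ≈ 89 nmi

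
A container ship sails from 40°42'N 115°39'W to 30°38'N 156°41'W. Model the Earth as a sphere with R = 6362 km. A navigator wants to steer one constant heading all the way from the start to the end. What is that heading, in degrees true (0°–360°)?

Meridional parts: M(φ₁)=+0.7789, M(φ₂)=+0.5621 → ΔM = -0.2168;  Δλ = -0.7162 rad
tan C = Δλ / ΔM = +3.3029 → C = 253.16°

253.2°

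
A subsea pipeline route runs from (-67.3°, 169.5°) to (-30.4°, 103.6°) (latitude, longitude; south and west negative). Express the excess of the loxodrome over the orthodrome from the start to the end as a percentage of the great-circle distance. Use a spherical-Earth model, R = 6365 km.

3.5%

Great circle: σ = 0.9239 rad → d_gc = Rσ = 5880.3 km
Rhumb: Δφ = +0.6440, Δλ = -1.1502, Δψ = +1.0484, q = Δφ/Δψ = 0.6143 → d_rh = R√(Δφ²+q²Δλ²) = 6085.0 km
Excess = (6085.0 − 5880.3) / 5880.3 = 204.7 / 5880.3 = 3.48% ≈ 3.5%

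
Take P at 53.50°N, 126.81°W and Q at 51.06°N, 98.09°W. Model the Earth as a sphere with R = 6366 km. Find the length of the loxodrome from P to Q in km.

Δψ = ln[tan(π/4+φ₂/2)/tan(π/4+φ₁/2)] = -0.0696;  Δφ = -0.0426 rad,  Δλ = +0.5013 rad
q = Δφ/Δψ = 0.6116
d = R·√(Δφ² + q²Δλ²) = 6366·0.30951 = 1970 km

1970 km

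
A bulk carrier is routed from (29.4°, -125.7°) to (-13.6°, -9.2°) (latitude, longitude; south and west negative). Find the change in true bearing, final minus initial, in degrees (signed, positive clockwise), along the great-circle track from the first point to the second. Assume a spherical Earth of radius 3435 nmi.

Initial bearing θ₁ = atan2(sin Δλ cos φ₂, cos φ₁ sin φ₂ − sin φ₁ cos φ₂ cos Δλ) = 89.47°
Final bearing θ₂ = (initial bearing from the destination back to the start) + 180° = 116.32°
Δθ = θ₂ − θ₁ = +26.9°

+26.9°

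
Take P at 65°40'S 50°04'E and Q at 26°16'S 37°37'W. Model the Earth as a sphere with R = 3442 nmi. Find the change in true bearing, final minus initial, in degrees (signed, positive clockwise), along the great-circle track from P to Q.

+72.5°

Initial bearing θ₁ = atan2(sin Δλ cos φ₂, cos φ₁ sin φ₂ − sin φ₁ cos φ₂ cos Δλ) = 260.54°
Final bearing θ₂ = (initial bearing from the destination back to the start) + 180° = 333.05°
Δθ = θ₂ − θ₁ = +72.5°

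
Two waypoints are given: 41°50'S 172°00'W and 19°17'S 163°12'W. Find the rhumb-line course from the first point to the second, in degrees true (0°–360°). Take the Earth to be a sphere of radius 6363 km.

18.4°

Δψ = ln[tan(π/4+φ₂/2)/tan(π/4+φ₁/2)] = +0.4622
Δλ = +0.1536 rad (taken the short way round)
course = atan2(Δλ, Δψ) = 18.38°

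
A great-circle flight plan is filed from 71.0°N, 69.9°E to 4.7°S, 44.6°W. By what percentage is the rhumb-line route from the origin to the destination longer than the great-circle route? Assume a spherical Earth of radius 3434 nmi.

8.4%

Great circle: σ = 1.7844 rad → d_gc = Rσ = 6127.8 nmi
Rhumb: Δφ = -1.3212, Δλ = -1.9984, Δψ = -1.8698, q = Δφ/Δψ = 0.7066 → d_rh = R√(Δφ²+q²Δλ²) = 6640.6 nmi
Excess = (6640.6 − 6127.8) / 6127.8 = 512.8 / 6127.8 = 8.37% ≈ 8.4%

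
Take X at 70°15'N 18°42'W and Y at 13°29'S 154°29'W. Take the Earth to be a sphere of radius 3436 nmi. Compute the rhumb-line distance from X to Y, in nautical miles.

7818 nmi

Δψ = ln[tan(π/4+φ₂/2)/tan(π/4+φ₁/2)] = -1.9858;  Δφ = -1.4614 rad,  Δλ = -2.3699 rad
q = Δφ/Δψ = 0.7359
d = R·√(Δφ² + q²Δλ²) = 3436·2.27543 = 7818 nmi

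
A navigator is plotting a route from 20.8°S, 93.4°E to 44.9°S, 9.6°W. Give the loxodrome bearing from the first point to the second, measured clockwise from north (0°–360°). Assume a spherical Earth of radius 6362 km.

Meridional parts: M(φ₁)=-0.3713, M(φ₂)=-0.8789 → ΔM = -0.5076;  Δλ = -1.7977 rad
tan C = Δλ / ΔM = +3.5413 → C = 254.23°

254.2°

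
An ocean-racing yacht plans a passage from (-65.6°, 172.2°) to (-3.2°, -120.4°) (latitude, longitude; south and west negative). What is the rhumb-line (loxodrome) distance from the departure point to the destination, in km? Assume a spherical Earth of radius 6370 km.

Δψ = ln[tan(π/4+φ₂/2)/tan(π/4+φ₁/2)] = +1.4756;  Δφ = +1.0891 rad,  Δλ = +1.1764 rad
q = Δφ/Δψ = 0.7380
d = R·√(Δφ² + q²Δλ²) = 6370·1.39280 = 8872 km

8872 km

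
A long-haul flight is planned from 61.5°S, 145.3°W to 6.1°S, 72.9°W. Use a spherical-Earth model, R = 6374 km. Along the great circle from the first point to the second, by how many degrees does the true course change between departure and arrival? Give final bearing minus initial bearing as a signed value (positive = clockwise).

Initial bearing θ₁ = atan2(sin Δλ cos φ₂, cos φ₁ sin φ₂ − sin φ₁ cos φ₂ cos Δλ) = 77.30°
Final bearing θ₂ = (initial bearing from the destination back to the start) + 180° = 27.91°
Δθ = θ₂ − θ₁ = -49.4°

-49.4°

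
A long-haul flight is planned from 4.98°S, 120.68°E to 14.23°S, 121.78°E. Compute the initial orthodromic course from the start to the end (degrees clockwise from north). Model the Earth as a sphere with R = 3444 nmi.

N = sin Δλ·cos φ₂ = +0.0186;  D = cos φ₁ sin φ₂ − sin φ₁ cos φ₂ cos Δλ = -0.1608
initial course = atan2(N, D) = 173.40°

173.4°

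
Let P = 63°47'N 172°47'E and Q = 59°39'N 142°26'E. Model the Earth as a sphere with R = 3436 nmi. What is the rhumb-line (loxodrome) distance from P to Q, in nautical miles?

896 nmi

Δψ = ln[tan(π/4+φ₂/2)/tan(π/4+φ₁/2)] = -0.1525;  Δφ = -0.0721 rad,  Δλ = -0.5297 rad
q = Δφ/Δψ = 0.4730
d = R·√(Δφ² + q²Δλ²) = 3436·0.26074 = 896 nmi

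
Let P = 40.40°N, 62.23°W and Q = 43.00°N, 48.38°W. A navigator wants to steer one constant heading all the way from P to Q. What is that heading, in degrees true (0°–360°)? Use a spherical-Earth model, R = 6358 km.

75.9°

Δψ = ln[tan(π/4+φ₂/2)/tan(π/4+φ₁/2)] = +0.0608
Δλ = +0.2417 rad (taken the short way round)
course = atan2(Δλ, Δψ) = 75.88°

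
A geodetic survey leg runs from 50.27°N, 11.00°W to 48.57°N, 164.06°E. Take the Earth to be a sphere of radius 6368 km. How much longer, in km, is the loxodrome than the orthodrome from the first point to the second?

Great circle: cos σ = sin φ₁ sin φ₂ + cos φ₁ cos φ₂ cos Δλ,  σ = 1.4149 rad → d_gc = 9010.2 km
Rhumb line: Δψ = -0.0456, q = Δφ/Δψ = 0.6504, d_rh = R√(Δφ²+q²Δλ²) = 12656.4 km
Excess = 12656.4 − 9010.2 = 3646.2 ≈ 3646 km

3646 km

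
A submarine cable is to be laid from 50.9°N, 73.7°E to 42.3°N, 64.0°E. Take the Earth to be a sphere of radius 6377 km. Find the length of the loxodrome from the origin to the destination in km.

1210 km

Δψ = ln[tan(π/4+φ₂/2)/tan(π/4+φ₁/2)] = -0.2191;  Δφ = -0.1501 rad,  Δλ = -0.1693 rad
q = Δφ/Δψ = 0.6850
d = R·√(Δφ² + q²Δλ²) = 6377·0.18968 = 1210 km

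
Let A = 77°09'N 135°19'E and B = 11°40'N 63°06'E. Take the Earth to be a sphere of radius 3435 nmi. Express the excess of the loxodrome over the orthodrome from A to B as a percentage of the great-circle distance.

Great circle: σ = 1.3040 rad → d_gc = Rσ = 4479.1 nmi
Rhumb: Δφ = -1.1429, Δλ = -1.2604, Δψ = -1.9788, q = Δφ/Δψ = 0.5776 → d_rh = R√(Δφ²+q²Δλ²) = 4654.6 nmi
Excess = (4654.6 − 4479.1) / 4479.1 = 175.5 / 4479.1 = 3.92% ≈ 3.9%

3.9%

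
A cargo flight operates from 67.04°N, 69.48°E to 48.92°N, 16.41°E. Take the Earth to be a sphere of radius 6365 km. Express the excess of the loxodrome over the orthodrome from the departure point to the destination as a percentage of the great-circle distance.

Great circle: σ = 0.5584 rad → d_gc = Rσ = 3554.4 km
Rhumb: Δφ = -0.3163, Δλ = -0.9262, Δψ = -0.6124, q = Δφ/Δψ = 0.5164 → d_rh = R√(Δφ²+q²Δλ²) = 3649.7 km
Excess = (3649.7 − 3554.4) / 3554.4 = 95.3 / 3554.4 = 2.68% ≈ 2.7%

2.7%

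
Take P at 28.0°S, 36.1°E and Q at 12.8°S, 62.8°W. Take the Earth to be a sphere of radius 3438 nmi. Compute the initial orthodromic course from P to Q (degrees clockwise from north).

254.5°

N = sin Δλ·cos φ₂ = -0.9634;  D = cos φ₁ sin φ₂ − sin φ₁ cos φ₂ cos Δλ = -0.2664
initial course = atan2(N, D) = 254.54°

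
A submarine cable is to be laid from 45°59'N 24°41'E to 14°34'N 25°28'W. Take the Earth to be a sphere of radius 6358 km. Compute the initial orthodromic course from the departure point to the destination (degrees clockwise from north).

249.9°

N = sin Δλ·cos φ₂ = -0.7430;  D = cos φ₁ sin φ₂ − sin φ₁ cos φ₂ cos Δλ = -0.2712
initial course = atan2(N, D) = 249.95°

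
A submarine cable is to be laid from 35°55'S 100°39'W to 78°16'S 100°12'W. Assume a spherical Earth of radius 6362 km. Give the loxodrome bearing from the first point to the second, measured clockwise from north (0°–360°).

179.7°

Δψ = ln[tan(π/4+φ₂/2)/tan(π/4+φ₁/2)] = -1.6030
Δλ = +0.0079 rad (taken the short way round)
course = atan2(Δλ, Δψ) = 179.72°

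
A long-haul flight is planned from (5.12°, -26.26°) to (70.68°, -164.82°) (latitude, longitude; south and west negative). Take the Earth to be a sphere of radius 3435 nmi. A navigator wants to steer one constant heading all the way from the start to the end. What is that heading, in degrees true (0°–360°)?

Δψ = ln[tan(π/4+φ₂/2)/tan(π/4+φ₁/2)] = +1.6812
Δλ = -2.4183 rad (taken the short way round)
course = atan2(Δλ, Δψ) = 304.81°

304.8°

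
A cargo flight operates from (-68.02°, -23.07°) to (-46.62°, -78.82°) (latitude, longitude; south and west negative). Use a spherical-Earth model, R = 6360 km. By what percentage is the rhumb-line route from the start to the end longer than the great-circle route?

Great circle: σ = 0.6117 rad → d_gc = Rσ = 3890.5 km
Rhumb: Δφ = +0.3735, Δλ = -0.9730, Δψ = +0.7169, q = Δφ/Δψ = 0.5210 → d_rh = R√(Δφ²+q²Δλ²) = 4004.6 km
Excess = (4004.6 − 3890.5) / 3890.5 = 114.1 / 3890.5 = 2.93% ≈ 2.9%

2.9%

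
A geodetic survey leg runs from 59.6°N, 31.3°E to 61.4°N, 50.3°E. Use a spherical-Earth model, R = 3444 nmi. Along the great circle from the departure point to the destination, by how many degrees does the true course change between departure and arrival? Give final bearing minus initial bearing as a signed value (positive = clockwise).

+16.6°

At departure: θ₁ = atan2(sin Δλ cos φ₂, cos φ₁ sin φ₂ − sin φ₁ cos φ₂ cos Δλ) = 70.92°
At arrival: θ₂ = atan2(sin Δλ cos φ₁, −cos φ₂ sin φ₁ + sin φ₂ cos φ₁ cos Δλ) = 87.50°
Δθ = θ₂ − θ₁ = +16.6°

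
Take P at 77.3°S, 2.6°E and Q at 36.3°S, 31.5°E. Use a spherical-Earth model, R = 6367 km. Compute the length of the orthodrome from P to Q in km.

Haversine: a = sin²(Δφ/2)+cos φ₁ cos φ₂ sin²(Δλ/2) = 0.13368;  σ = 2·atan2(√a,√(1−a))
σ = 42.891° → d = Rσ = 6367·0.74860 = 4766 km

4766 km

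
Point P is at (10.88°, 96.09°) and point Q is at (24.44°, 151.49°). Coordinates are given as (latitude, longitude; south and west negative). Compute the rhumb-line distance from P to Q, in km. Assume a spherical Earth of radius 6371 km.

Δψ = ln[tan(π/4+φ₂/2)/tan(π/4+φ₁/2)] = +0.2491;  Δφ = +0.2367 rad,  Δλ = +0.9669 rad
q = Δφ/Δψ = 0.9502
d = R·√(Δφ² + q²Δλ²) = 6371·0.94875 = 6044 km

6044 km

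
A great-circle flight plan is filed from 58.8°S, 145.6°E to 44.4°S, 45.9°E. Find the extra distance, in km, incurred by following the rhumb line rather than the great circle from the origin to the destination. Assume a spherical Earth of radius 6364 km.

Great circle: cos σ = sin φ₁ sin φ₂ + cos φ₁ cos φ₂ cos Δλ,  σ = 1.0050 rad → d_gc = 6395.7 km
Rhumb line: Δψ = +0.4092, q = Δφ/Δψ = 0.6142, d_rh = R√(Δφ²+q²Δλ²) = 6987.6 km
Excess = 6987.6 − 6395.7 = 591.9 ≈ 592 km

592 km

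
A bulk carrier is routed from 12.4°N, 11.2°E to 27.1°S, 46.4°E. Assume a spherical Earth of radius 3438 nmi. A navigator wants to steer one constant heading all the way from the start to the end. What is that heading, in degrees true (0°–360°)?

Δψ = ln[tan(π/4+φ₂/2)/tan(π/4+φ₁/2)] = -0.7098
Δλ = +0.6144 rad (taken the short way round)
course = atan2(Δλ, Δψ) = 139.12°

139.1°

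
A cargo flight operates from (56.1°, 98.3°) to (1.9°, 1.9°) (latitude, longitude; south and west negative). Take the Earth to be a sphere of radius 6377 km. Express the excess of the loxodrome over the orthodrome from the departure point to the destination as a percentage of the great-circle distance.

Great circle: σ = 1.6054 rad → d_gc = Rσ = 10237.8 km
Rhumb: Δφ = -0.9460, Δλ = -1.6825, Δψ = -1.1550, q = Δφ/Δψ = 0.8190 → d_rh = R√(Δφ²+q²Δλ²) = 10658.8 km
Excess = (10658.8 − 10237.8) / 10237.8 = 421.0 / 10237.8 = 4.11% ≈ 4.1%

4.1%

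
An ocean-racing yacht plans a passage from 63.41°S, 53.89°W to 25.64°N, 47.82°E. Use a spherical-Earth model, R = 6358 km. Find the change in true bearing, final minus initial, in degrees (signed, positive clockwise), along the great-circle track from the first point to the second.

At departure: θ₁ = atan2(sin Δλ cos φ₂, cos φ₁ sin φ₂ − sin φ₁ cos φ₂ cos Δλ) = 88.05°
At arrival: θ₂ = atan2(sin Δλ cos φ₁, −cos φ₂ sin φ₁ + sin φ₂ cos φ₁ cos Δλ) = 29.75°
Δθ = θ₂ − θ₁ = -58.3°

-58.3°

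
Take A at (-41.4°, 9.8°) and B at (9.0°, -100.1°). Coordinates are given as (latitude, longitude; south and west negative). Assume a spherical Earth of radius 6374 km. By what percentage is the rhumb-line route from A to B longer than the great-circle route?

Great circle: σ = 1.9344 rad → d_gc = Rσ = 12329.8 km
Rhumb: Δφ = +0.8796, Δλ = -1.9181, Δψ = +0.9529, q = Δφ/Δψ = 0.9232 → d_rh = R√(Δφ²+q²Δλ²) = 12602.5 km
Excess = (12602.5 − 12329.8) / 12329.8 = 272.7 / 12329.8 = 2.21% ≈ 2.2%

2.2%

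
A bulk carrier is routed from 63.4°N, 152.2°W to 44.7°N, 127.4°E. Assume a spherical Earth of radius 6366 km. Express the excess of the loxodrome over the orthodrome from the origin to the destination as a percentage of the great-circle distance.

Great circle: σ = 0.8203 rad → d_gc = Rσ = 5221.9 km
Rhumb: Δφ = -0.3264, Δλ = -1.4032, Δψ = -0.5683, q = Δφ/Δψ = 0.5743 → d_rh = R√(Δφ²+q²Δλ²) = 5535.2 km
Excess = (5535.2 − 5221.9) / 5221.9 = 313.3 / 5221.9 = 6.00% ≈ 6.0%

6.0%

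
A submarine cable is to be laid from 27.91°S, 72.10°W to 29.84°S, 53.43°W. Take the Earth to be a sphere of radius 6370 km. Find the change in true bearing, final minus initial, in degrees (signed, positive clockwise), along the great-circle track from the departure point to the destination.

At departure: θ₁ = atan2(sin Δλ cos φ₂, cos φ₁ sin φ₂ − sin φ₁ cos φ₂ cos Δλ) = 101.21°
At arrival: θ₂ = atan2(sin Δλ cos φ₁, −cos φ₂ sin φ₁ + sin φ₂ cos φ₁ cos Δλ) = 92.13°
Δθ = θ₂ − θ₁ = -9.1°

-9.1°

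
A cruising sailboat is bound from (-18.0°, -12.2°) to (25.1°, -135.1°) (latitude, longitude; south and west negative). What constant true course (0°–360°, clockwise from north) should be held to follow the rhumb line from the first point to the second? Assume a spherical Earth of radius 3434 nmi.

289.8°

Meridional parts: M(φ₁)=-0.3195, M(φ₂)=+0.4528 → ΔM = +0.7723;  Δλ = -2.1450 rad
tan C = Δλ / ΔM = -2.7776 → C = 289.80°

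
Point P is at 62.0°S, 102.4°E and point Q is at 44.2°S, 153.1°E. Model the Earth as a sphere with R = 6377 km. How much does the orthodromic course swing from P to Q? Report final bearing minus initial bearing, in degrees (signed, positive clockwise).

Initial bearing θ₁ = atan2(sin Δλ cos φ₂, cos φ₁ sin φ₂ − sin φ₁ cos φ₂ cos Δλ) = 82.44°
Final bearing θ₂ = (initial bearing from the destination back to the start) + 180° = 40.48°
Δθ = θ₂ − θ₁ = -42.0°

-42.0°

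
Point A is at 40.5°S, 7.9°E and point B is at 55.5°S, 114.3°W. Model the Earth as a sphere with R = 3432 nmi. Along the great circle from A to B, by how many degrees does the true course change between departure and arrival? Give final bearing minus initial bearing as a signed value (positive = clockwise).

+107.3°

At departure: θ₁ = atan2(sin Δλ cos φ₂, cos φ₁ sin φ₂ − sin φ₁ cos φ₂ cos Δλ) = 210.22°
At arrival: θ₂ = atan2(sin Δλ cos φ₁, −cos φ₂ sin φ₁ + sin φ₂ cos φ₁ cos Δλ) = 317.48°
Δθ = θ₂ − θ₁ = +107.3°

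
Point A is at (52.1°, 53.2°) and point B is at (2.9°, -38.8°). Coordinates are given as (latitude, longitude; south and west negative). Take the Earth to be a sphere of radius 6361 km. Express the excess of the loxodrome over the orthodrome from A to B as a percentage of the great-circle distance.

Great circle: σ = 1.5523 rad → d_gc = Rσ = 9874.1 km
Rhumb: Δφ = -0.8587, Δλ = -1.6057, Δψ = -1.0184, q = Δφ/Δψ = 0.8432 → d_rh = R√(Δφ²+q²Δλ²) = 10198.6 km
Excess = (10198.6 − 9874.1) / 9874.1 = 324.5 / 9874.1 = 3.29% ≈ 3.3%

3.3%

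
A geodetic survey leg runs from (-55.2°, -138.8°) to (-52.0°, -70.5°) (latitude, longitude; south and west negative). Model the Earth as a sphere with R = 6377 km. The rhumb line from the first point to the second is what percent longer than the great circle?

Great circle: σ = 0.6809 rad → d_gc = Rσ = 4342.3 km
Rhumb: Δφ = +0.0559, Δλ = +1.1921, Δψ = +0.0942, q = Δφ/Δψ = 0.5931 → d_rh = R√(Δφ²+q²Δλ²) = 4522.3 km
Excess = (4522.3 − 4342.3) / 4342.3 = 180.0 / 4342.3 = 4.145% ≈ 4.1%

4.1%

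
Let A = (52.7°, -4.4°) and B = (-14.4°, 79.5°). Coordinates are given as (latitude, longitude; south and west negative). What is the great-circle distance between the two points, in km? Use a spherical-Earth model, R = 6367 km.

cos σ = sin φ₁ sin φ₂ + cos φ₁ cos φ₂ cos Δλ
      = sin(52.70°)sin(-14.40°) + cos(52.70°)cos(-14.40°)cos(83.90°) = -0.1355
σ = 97.785° → d = Rσ = 6367·1.70667 = 10866 km

10866 km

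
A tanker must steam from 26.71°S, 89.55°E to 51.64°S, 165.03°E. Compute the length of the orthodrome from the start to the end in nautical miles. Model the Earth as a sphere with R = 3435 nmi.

cos σ = sin φ₁ sin φ₂ + cos φ₁ cos φ₂ cos Δλ
      = sin(-26.71°)sin(-51.64°) + cos(-26.71°)cos(-51.64°)cos(75.48°) = 0.4914
σ = 60.565° → d = Rσ = 3435·1.05706 = 3631 nmi

3631 nmi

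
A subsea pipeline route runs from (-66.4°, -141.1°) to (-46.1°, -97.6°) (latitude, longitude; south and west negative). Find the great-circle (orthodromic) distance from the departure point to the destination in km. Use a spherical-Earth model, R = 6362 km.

Haversine: a = sin²(Δφ/2)+cos φ₁ cos φ₂ sin²(Δλ/2) = 0.06917;  σ = 2·atan2(√a,√(1−a))
σ = 30.497° → d = Rσ = 6362·0.53228 = 3386 km

3386 km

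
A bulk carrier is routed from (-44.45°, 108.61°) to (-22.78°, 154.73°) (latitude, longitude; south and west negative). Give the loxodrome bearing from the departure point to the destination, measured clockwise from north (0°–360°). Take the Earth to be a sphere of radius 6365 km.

Meridional parts: M(φ₁)=-0.8679, M(φ₂)=-0.4085 → ΔM = +0.4594;  Δλ = +0.8049 rad
tan C = Δλ / ΔM = +1.7523 → C = 60.29°

60.3°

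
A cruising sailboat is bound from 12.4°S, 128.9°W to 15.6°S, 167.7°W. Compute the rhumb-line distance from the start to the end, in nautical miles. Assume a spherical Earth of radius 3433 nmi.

Δψ = ln[tan(π/4+φ₂/2)/tan(π/4+φ₁/2)] = -0.0576;  Δφ = -0.0559 rad,  Δλ = -0.6772 rad
q = Δφ/Δψ = 0.9702
d = R·√(Δφ² + q²Δλ²) = 3433·0.65935 = 2264 nmi

2264 nmi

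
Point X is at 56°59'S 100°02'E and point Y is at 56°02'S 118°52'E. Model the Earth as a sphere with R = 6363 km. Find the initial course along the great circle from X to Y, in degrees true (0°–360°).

92.7°

θ = atan2( sin Δλ·cos φ₂ ,  cos φ₁ sin φ₂ − sin φ₁ cos φ₂ cos Δλ )
  = atan2(+0.1804, -0.0085) = 92.70°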